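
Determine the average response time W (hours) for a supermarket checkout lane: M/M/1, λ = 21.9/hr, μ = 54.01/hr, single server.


W = 1/(μ−λ) = 1/(54.01 − 21.9) = 1/32.11 = 0.03114 hr

Final: 0.03114 hr


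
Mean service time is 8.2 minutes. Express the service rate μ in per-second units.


μ = 1/(service time) in consistent units.
1 second = 0.0166667 min, so μ = 0.0166667/8.2 = 0.002033 per second

Final: 0.002033 /sec


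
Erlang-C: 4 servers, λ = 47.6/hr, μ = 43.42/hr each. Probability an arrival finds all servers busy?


a = λ/μ = 1.0963; ρ = a/4 = 0.2741
P₀ = 0.333371 (from M/M/c formula)
C(c,a) = [a^c/(c!(1−ρ))]·P₀ = [1.44434/(24·0.7259)]·0.333371
= 0.08290·0.333371 = 0.027637

Final: 0.027637


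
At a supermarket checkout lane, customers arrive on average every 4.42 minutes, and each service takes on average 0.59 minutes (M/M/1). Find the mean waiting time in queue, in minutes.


λ = 60/4.42 = 13.5747 /hr
μ = 60/0.59 = 101.6949 /hr
ρ = λ/μ = 13.5747/101.6949 = 0.1335
Wq = ρ/(μ−λ) = 0.1335/(101.6949−13.5747) = 0.001515 hr
In minutes: 0.001515·60 = 0.09089 min

Final: 0.09089 min


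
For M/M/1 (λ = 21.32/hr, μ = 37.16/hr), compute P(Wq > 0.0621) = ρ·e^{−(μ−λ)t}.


ρ = 21.32/37.16 = 0.5737
P(Wq > t) = ρ·e^{−(μ−λ)t} = 0.5737·e^{−0.9837}
= 0.5737·0.373938 = 0.214542

Final: 0.214542


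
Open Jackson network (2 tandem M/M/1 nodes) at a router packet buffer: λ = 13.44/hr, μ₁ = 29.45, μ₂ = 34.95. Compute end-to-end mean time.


Each node sees arrival rate λ = 13.44/hr (tandem ⇒ throughput preserved).
W₁ = 1/(μ₁−λ) = 1/(29.45−13.44) = 0.06246 hr
W₂ = 1/(μ₂−λ) = 1/(34.95−13.44) = 0.04649 hr
W_total = W₁ + W₂ = 0.06246 + 0.04649 = 0.10895 hr

Final: 0.10895 hr


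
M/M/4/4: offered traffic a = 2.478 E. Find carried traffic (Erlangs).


B(4,2.478) = 0.147444 (Erlang-B)
Carried load = a(1 − B) = 2.478·(1 − 0.147444) = 2.478·0.852556 = 2.1126 E

Final: 2.1126 Erlangs


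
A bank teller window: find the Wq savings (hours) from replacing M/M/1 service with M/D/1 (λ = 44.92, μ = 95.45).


ρ = 44.92/95.45 = 0.4706
Wq(M/M/1) = ρ/(μ−λ) = 0.4706/50.53 = 0.009314 hr
Wq(M/D/1) = ρ/(2(μ−λ)) = 0.004657 hr
Savings = 0.009314 − 0.004657 = 0.004657 hr

Final: 0.004657 hr


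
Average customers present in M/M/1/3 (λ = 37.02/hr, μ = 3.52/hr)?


ρ = 37.02/3.52 = 10.5170
L = ρ[1 − (K+1)ρ^K + Kρ^(K+1)] / [(1−ρ)(1−ρ^(K+1))]
Numerator: 10.5170·(1 − 4·1163.271941 + 3·12234.183883) = 337076.185491
Denominator: (-9.5170)·(-12233.183883) = 116423.767064
L = 337076.185491/116423.767064 = 2.8953

Final: 2.8953


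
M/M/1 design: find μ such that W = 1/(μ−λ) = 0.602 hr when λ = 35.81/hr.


W = 1/(μ−λ) ⇒ μ − λ = 1/W = 1/0.602 = 1.6611
μ = λ + 1/W = 35.81 + 1.6611 = 37.4711 per hr

Final: 37.4711 /hr


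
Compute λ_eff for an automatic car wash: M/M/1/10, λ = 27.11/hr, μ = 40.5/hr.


ρ = 0.6694; P_K = (1−ρ)ρ^10/(1−ρ^11) = 0.006044
λ_eff = λ(1 − P_K) = 27.11·(1 − 0.006044) = 27.11·0.993956 = 26.9461 /hr

Final: 26.9461 /hr


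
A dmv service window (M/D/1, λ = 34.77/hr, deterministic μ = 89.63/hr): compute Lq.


ρ = 34.77/89.63 = 0.3879
M/D/1: Lq = ρ²/(2(1−ρ)) = 0.1505/(2·0.6121) = 0.12293

Final: 0.12293


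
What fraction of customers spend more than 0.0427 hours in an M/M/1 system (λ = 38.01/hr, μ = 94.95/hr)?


W ~ Exponential(μ−λ) for M/M/1.
μ − λ = 94.95 − 38.01 = 56.9400
P(W > t) = e^{−(μ−λ)t} = e^{−2.4313} = 0.087919

Final: 0.087919


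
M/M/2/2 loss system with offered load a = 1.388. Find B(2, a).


B(c,a) = (a^c/c!) / Σ_{k=0}^{c} a^k/k!
a^2/2! = 0.963272
Σ terms (k=0..2): 1.00000 + 1.38800 + 0.96327 = 3.351272
B = 0.963272/3.351272 = 0.287435

Final: 0.287435


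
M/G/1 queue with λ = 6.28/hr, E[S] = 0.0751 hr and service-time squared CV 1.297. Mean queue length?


ρ = λ·E[S] = 6.28·0.0751 = 0.4716
Lq = ρ²(1+C_s²)/(2(1−ρ)) = 0.2224·(1+1.297)/(2·0.5284)
= 0.2224·2.2970/1.0567 = 0.48349

Final: 0.48349


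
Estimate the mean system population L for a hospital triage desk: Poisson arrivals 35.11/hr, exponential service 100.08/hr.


ρ = λ/μ = 35.11/100.08 = 0.3508
L = ρ/(1−ρ) = 0.3508/(1 − 0.3508) = 0.3508/0.6492 = 0.5404

Final: 0.5404


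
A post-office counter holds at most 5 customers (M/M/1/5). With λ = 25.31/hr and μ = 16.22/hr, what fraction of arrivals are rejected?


ρ = λ/μ = 25.31/16.22 = 1.5604
P_K = (1−ρ)ρ^K/(1−ρ^(K+1)) = (-0.5604·9.251379)/(1 − 14.436030)
= -5.184651/-13.436030 = 0.385877

Final: 0.385877


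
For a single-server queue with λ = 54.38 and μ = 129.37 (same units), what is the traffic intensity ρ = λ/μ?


ρ = λ/μ = 54.38/129.37 = 0.4203

Final: 0.4203


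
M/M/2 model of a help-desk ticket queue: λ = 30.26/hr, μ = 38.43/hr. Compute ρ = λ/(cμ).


ρ = λ/(cμ) = 30.26/(2·38.43) = 30.26/76.86 = 0.3937

Final: 0.3937


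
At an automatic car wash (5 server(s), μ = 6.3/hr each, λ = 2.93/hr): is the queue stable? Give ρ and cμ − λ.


Total capacity cμ = 5·6.3 = 31.50/hr
ρ = λ/(cμ) = 2.93/31.50 = 0.09302
Stable ⇔ ρ < 1: YES
Spare capacity = cμ − λ = 31.50 − 2.93 = 28.57/hr

Final: ρ = 0.09302; stable; margin = 28.57/hr


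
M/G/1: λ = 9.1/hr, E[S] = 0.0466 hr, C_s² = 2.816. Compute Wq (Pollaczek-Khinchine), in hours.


ρ = λ·E[S] = 9.1·0.0466 = 0.4241
E[S²] = E[S]²(1+C_s²) = 0.0466²·(1+2.816) = 0.008287
Wq = λ·E[S²]/(2(1−ρ)) = 9.1·0.008287/(2·0.5759) = 0.06547 hr

Final: 0.06547 hr


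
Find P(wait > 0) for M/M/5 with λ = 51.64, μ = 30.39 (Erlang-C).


a = λ/μ = 1.6992; ρ = a/5 = 0.3398
P₀ = 0.182252 (from M/M/c formula)
C(c,a) = [a^c/(c!(1−ρ))]·P₀ = [14.16699/(120·0.6602)]·0.182252
= 0.17884·0.182252 = 0.032593

Final: 0.032593


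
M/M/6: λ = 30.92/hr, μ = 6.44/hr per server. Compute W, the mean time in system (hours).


a = 4.8012; ρ = 0.8002; P₀ = 0.006085
Lq = P₀·a^c·ρ/(c!(1−ρ)²) = 2.07545
Wq = Lq/λ = 2.07545/30.92 = 0.06712 hr
W = Wq + 1/μ = 0.06712 + 0.15528 = 0.22240 hr

Final: 0.22240 hr


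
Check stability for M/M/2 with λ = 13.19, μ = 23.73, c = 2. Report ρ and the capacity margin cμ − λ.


Total capacity cμ = 2·23.73 = 47.46/hr
ρ = λ/(cμ) = 13.19/47.46 = 0.2779
Stable ⇔ ρ < 1: YES
Spare capacity = cμ − λ = 47.46 − 13.19 = 34.27/hr

Final: ρ = 0.2779; stable; margin = 34.27/hr


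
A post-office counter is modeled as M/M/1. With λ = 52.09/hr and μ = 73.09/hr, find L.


ρ = λ/μ = 52.09/73.09 = 0.7127
L = ρ/(1−ρ) = 0.7127/(1 − 0.7127) = 0.7127/0.2873 = 2.4805

Final: 2.4805


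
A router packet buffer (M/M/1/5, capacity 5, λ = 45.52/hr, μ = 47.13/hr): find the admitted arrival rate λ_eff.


ρ = 0.9658; P_K = (1−ρ)ρ^5/(1−ρ^6) = 0.152527
λ_eff = λ(1 − P_K) = 45.52·(1 − 0.152527) = 45.52·0.847473 = 38.5770 /hr

Final: 38.5770 /hr


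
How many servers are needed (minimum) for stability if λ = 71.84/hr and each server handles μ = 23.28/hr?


Stability requires cμ > λ ⇔ c > λ/μ.
λ/μ = 71.84/23.28 = 3.0859
Minimum integer c = ⌊3.0859⌋ + 1 = 4
Check: 4·23.28 = 93.12 > 71.84, while 3·23.28 = 69.84 ≤ 71.84

Final: 4 servers


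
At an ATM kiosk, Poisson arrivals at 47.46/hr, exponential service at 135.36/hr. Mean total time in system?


W = 1/(μ−λ) = 1/(135.36 − 47.46) = 1/87.90 = 0.01138 hr

Final: 0.01138 hr


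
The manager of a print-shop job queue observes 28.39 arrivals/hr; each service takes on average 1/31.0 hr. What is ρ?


ρ = λ/μ = 28.39/31.0 = 0.9158

Final: 0.9158


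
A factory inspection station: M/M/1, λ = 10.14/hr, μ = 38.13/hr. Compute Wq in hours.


ρ = 10.14/38.13 = 0.2659
Wq = ρ/(μ−λ) = 0.2659/(38.13 − 10.14) = 0.2659/27.99 = 0.009501 hr

Final: 0.009501 hr


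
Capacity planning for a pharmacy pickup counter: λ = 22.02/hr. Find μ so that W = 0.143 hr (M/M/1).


W = 1/(μ−λ) ⇒ μ − λ = 1/W = 1/0.143 = 6.9930
μ = λ + 1/W = 22.02 + 6.9930 = 29.0130 per hr

Final: 29.0130 /hr


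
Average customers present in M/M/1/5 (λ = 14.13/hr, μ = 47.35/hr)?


ρ = 14.13/47.35 = 0.2984
L = ρ[1 − (K+1)ρ^K + Kρ^(K+1)] / [(1−ρ)(1−ρ^(K+1))]
Numerator: 0.2984·(1 − 6·0.002367 + 5·0.0007062) = 0.295233
Denominator: (0.7016)·(0.999294) = 0.701088
L = 0.295233/0.701088 = 0.4211

Final: 0.4211


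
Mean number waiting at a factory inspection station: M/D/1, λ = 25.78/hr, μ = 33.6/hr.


ρ = 25.78/33.6 = 0.7673
M/D/1: Lq = ρ²/(2(1−ρ)) = 0.5887/(2·0.2327) = 1.26471

Final: 1.26471


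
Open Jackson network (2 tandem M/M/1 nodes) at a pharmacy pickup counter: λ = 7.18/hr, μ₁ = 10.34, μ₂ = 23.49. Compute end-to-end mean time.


Each node sees arrival rate λ = 7.18/hr (tandem ⇒ throughput preserved).
W₁ = 1/(μ₁−λ) = 1/(10.34−7.18) = 0.31646 hr
W₂ = 1/(μ₂−λ) = 1/(23.49−7.18) = 0.06131 hr
W_total = W₁ + W₂ = 0.31646 + 0.06131 = 0.37777 hr

Final: 0.37777 hr


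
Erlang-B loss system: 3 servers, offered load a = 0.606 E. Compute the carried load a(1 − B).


B(3,0.606) = 0.020305 (Erlang-B)
Carried load = a(1 − B) = 0.606·(1 − 0.020305) = 0.606·0.979695 = 0.5937 E

Final: 0.5937 Erlangs


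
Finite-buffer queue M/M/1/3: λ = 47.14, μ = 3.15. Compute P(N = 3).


ρ = λ/μ = 47.14/3.15 = 14.9651
P_K = (1−ρ)ρ^K/(1−ρ^(K+1)) = (-13.9651·3351.483404)/(1 − 50155.215134)
= -46803.731729/-50154.215134 = 0.933196

Final: 0.933196


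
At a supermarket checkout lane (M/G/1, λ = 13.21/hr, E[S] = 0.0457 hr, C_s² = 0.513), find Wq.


ρ = λ·E[S] = 13.21·0.0457 = 0.6037
E[S²] = E[S]²(1+C_s²) = 0.0457²·(1+0.513) = 0.003160
Wq = λ·E[S²]/(2(1−ρ)) = 13.21·0.003160/(2·0.3963) = 0.05266 hr

Final: 0.05266 hr


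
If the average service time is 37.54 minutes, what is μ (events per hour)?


μ = 1/(service time) in consistent units.
1 hour = 60 min, so μ = 60/37.54 = 1.5983 per hour

Final: 1.5983 /hr


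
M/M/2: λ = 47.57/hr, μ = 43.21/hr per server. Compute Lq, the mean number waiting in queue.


a = λ/μ = 1.1009; ρ = a/2 = 0.5505
P₀ = 0.289947
Lq = P₀·a^c·ρ / (c!·(1−ρ)²) = 0.289947·1.21199·0.5505/(2·0.20209)
= 0.47858

Final: 0.47858


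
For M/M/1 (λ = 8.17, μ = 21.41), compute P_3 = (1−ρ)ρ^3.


ρ = 8.17/21.41 = 0.3816
P_n = (1−ρ)·ρ^n = (1 − 0.3816)·0.3816^3 = 0.6184·0.055567 = 0.034363

Final: 0.034363


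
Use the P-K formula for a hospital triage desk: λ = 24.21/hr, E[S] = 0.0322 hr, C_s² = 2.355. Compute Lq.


ρ = λ·E[S] = 24.21·0.0322 = 0.7796
Lq = ρ²(1+C_s²)/(2(1−ρ)) = 0.6077·(1+2.355)/(2·0.2204)
= 0.6077·3.3550/0.4409 = 4.62463

Final: 4.62463


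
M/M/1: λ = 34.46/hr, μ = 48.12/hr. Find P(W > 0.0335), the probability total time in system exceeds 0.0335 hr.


W ~ Exponential(μ−λ) for M/M/1.
μ − λ = 48.12 − 34.46 = 13.6600
P(W > t) = e^{−(μ−λ)t} = e^{−0.4576} = 0.632794

Final: 0.632794


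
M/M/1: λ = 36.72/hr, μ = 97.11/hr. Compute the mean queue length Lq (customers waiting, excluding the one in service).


ρ = 36.72/97.11 = 0.3781
Lq = ρ²/(1−ρ) = 0.1430/0.6219 = 0.2299

Final: 0.2299


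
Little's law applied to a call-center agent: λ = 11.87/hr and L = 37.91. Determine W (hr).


W = L/λ = 37.91/11.87 = 3.1938 hr

Final: 3.1938 hr


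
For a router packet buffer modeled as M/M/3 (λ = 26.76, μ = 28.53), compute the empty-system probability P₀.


a = λ/μ = 26.76/28.53 = 0.9380; ρ = a/c = 0.3127
Σ_{k=0}^{2} a^k/k! (terms k=0..2) = 1.00000 + 0.93796 + 0.43988 = 2.37784
Tail: a^3/(3!(1−ρ)) = 0.82519/(6·0.6873) = 0.20009
P₀ = 1/(2.37784 + 0.20009) = 1/2.57793 = 0.387907

Final: 0.387907


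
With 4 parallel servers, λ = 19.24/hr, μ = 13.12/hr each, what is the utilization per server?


ρ = λ/(cμ) = 19.24/(4·13.12) = 19.24/52.48 = 0.3666

Final: 0.3666


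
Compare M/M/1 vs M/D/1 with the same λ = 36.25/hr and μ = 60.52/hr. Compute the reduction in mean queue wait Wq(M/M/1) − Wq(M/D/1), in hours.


ρ = 36.25/60.52 = 0.5990
Wq(M/M/1) = ρ/(μ−λ) = 0.5990/24.27 = 0.02468 hr
Wq(M/D/1) = ρ/(2(μ−λ)) = 0.01234 hr
Savings = 0.02468 − 0.01234 = 0.01234 hr

Final: 0.01234 hr


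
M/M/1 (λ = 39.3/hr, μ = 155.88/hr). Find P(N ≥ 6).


ρ = 39.3/155.88 = 0.2521
P(N ≥ n) = ρ^n = 0.2521^6 = 0.0002568

Final: 0.0002568


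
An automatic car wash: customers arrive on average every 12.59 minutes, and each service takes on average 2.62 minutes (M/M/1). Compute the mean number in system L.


λ = 60/12.59 = 4.7657 /hr
μ = 60/2.62 = 22.9008 /hr
ρ = λ/μ = 4.7657/22.9008 = 0.2081
L = ρ/(1−ρ) = 0.2081/0.7919 = 0.2628

Final: 0.2628


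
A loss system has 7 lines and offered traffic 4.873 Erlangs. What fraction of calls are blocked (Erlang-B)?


B(c,a) = (a^c/c!) / Σ_{k=0}^{c} a^k/k!
a^7/7! = 12.946261
Σ terms (k=0..7): 1.00000 + 4.87300 + 11.87306 + 19.28581 + 23.49494 + 22.89817 + 18.59713 + 12.94626 = 114.968387
B = 12.946261/114.968387 = 0.112607

Final: 0.112607


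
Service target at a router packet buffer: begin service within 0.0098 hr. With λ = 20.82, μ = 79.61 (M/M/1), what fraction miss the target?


ρ = 20.82/79.61 = 0.2615
P(Wq > t) = ρ·e^{−(μ−λ)t} = 0.2615·e^{−0.5761}
= 0.2615·0.562063 = 0.146993

Final: 0.146993


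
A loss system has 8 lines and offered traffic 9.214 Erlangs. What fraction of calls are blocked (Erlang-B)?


B(c,a) = (a^c/c!) / Σ_{k=0}^{c} a^k/k!
a^8/8! = 1288.442791
Σ terms (k=0..8): 1.00000 + 9.21400 + 42.44890 + 130.37472 + 300.31816 + 553.42630 + 849.87832 + 1118.68269 + 1288.44279 = 4293.785874
B = 1288.442791/4293.785874 = 0.300072

Final: 0.300072


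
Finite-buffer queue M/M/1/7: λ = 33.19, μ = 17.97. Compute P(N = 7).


ρ = λ/μ = 33.19/17.97 = 1.8470
P_K = (1−ρ)ρ^K/(1−ρ^(K+1)) = (-0.8470·73.318611)/(1 − 135.417067)
= -62.098456/-134.417067 = 0.461983

Final: 0.461983


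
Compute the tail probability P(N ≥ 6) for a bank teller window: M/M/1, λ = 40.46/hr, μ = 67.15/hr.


ρ = 40.46/67.15 = 0.6025
P(N ≥ n) = ρ^n = 0.6025^6 = 0.047850

Final: 0.047850


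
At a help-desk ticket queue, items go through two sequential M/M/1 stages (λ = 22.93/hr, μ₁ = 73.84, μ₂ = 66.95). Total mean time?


Each node sees arrival rate λ = 22.93/hr (tandem ⇒ throughput preserved).
W₁ = 1/(μ₁−λ) = 1/(73.84−22.93) = 0.01964 hr
W₂ = 1/(μ₂−λ) = 1/(66.95−22.93) = 0.02272 hr
W_total = W₁ + W₂ = 0.01964 + 0.02272 = 0.04236 hr

Final: 0.04236 hr


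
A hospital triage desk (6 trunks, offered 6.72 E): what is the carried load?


B(6,6.72) = 0.313528 (Erlang-B)
Carried load = a(1 − B) = 6.72·(1 − 0.313528) = 6.72·0.686472 = 4.6131 E

Final: 4.6131 Erlangs


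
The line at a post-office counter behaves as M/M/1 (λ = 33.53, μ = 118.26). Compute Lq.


ρ = 33.53/118.26 = 0.2835
Lq = ρ²/(1−ρ) = 0.08039/0.7165 = 0.1122

Final: 0.1122


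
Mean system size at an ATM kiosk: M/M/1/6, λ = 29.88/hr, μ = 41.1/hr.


ρ = 29.88/41.1 = 0.7270
L = ρ[1 − (K+1)ρ^K + Kρ^(K+1)] / [(1−ρ)(1−ρ^(K+1))]
Numerator: 0.7270·(1 − 7·0.147650 + 6·0.107342) = 0.443843
Denominator: (0.2730)·(0.892658) = 0.243689
L = 0.443843/0.243689 = 1.8213

Final: 1.8213


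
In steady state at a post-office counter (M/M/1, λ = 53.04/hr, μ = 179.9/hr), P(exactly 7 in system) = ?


ρ = 53.04/179.9 = 0.2948
P_n = (1−ρ)·ρ^n = (1 − 0.2948)·0.2948^7 = 0.7052·0.0001936 = 0.0001366

Final: 0.0001366


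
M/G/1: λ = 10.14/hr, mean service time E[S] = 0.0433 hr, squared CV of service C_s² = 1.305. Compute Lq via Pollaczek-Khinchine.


ρ = λ·E[S] = 10.14·0.0433 = 0.4391
Lq = ρ²(1+C_s²)/(2(1−ρ)) = 0.1928·(1+1.305)/(2·0.5609)
= 0.1928·2.3050/1.1219 = 0.39608

Final: 0.39608


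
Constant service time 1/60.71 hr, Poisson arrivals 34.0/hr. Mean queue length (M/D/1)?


ρ = 34.0/60.71 = 0.5600
M/D/1: Lq = ρ²/(2(1−ρ)) = 0.3136/(2·0.4400) = 0.35645

Final: 0.35645


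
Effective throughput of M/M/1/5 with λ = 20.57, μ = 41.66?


ρ = 0.4938; P_K = (1−ρ)ρ^5/(1−ρ^6) = 0.015076
λ_eff = λ(1 − P_K) = 20.57·(1 − 0.015076) = 20.57·0.984924 = 20.2599 /hr

Final: 20.2599 /hr


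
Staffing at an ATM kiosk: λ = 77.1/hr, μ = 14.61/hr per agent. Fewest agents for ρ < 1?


Stability requires cμ > λ ⇔ c > λ/μ.
λ/μ = 77.1/14.61 = 5.2772
Minimum integer c = ⌊5.2772⌋ + 1 = 6
Check: 6·14.61 = 87.66 > 77.1, while 5·14.61 = 73.05 ≤ 77.1

Final: 6 servers


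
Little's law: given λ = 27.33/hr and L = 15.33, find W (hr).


W = L/λ = 15.33/27.33 = 0.5609 hr

Final: 0.5609 hr


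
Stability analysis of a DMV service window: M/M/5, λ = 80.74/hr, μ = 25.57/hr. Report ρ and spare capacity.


Total capacity cμ = 5·25.57 = 127.85/hr
ρ = λ/(cμ) = 80.74/127.85 = 0.6315
Stable ⇔ ρ < 1: YES
Spare capacity = cμ − λ = 127.85 − 80.74 = 47.11/hr

Final: ρ = 0.6315; stable; margin = 47.11/hr


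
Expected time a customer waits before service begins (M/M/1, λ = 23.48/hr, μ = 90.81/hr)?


ρ = 23.48/90.81 = 0.2586
Wq = ρ/(μ−λ) = 0.2586/(90.81 − 23.48) = 0.2586/67.33 = 0.003840 hr

Final: 0.003840 hr


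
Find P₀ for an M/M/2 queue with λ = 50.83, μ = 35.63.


a = λ/μ = 50.83/35.63 = 1.4266; ρ = a/c = 0.7133
Σ_{k=0}^{1} a^k/k! (terms k=0..1) = 1.00000 + 1.42661 = 2.42661
Tail: a^2/(2!(1−ρ)) = 2.03521/(2·0.2867) = 3.54941
P₀ = 1/(2.42661 + 3.54941) = 1/5.97602 = 0.167336

Final: 0.167336


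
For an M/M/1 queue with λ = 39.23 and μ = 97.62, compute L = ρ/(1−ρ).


ρ = λ/μ = 39.23/97.62 = 0.4019
L = ρ/(1−ρ) = 0.4019/(1 − 0.4019) = 0.4019/0.5981 = 0.6719

Final: 0.6719


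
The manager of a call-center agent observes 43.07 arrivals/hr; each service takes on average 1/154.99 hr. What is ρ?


ρ = λ/μ = 43.07/154.99 = 0.2779

Final: 0.2779


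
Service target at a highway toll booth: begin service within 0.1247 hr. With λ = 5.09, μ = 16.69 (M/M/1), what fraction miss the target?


ρ = 5.09/16.69 = 0.3050
P(Wq > t) = ρ·e^{−(μ−λ)t} = 0.3050·e^{−1.4465}
= 0.3050·0.235388 = 0.071787

Final: 0.071787


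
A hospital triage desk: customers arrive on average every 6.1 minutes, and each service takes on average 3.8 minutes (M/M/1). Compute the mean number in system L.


λ = 60/6.1 = 9.8361 /hr
μ = 60/3.8 = 15.7895 /hr
ρ = λ/μ = 9.8361/15.7895 = 0.6230
L = ρ/(1−ρ) = 0.6230/0.3770 = 1.6522

Final: 1.6522


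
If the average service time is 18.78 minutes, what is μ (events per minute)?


μ = 1/(service time) in consistent units.
1 minute = 1 min, so μ = 1/18.78 = 0.05325 per minute

Final: 0.05325 /min


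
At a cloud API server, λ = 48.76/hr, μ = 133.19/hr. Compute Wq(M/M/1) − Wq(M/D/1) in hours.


ρ = 48.76/133.19 = 0.3661
Wq(M/M/1) = ρ/(μ−λ) = 0.3661/84.43 = 0.004336 hr
Wq(M/D/1) = ρ/(2(μ−λ)) = 0.002168 hr
Savings = 0.004336 − 0.002168 = 0.002168 hr

Final: 0.002168 hr


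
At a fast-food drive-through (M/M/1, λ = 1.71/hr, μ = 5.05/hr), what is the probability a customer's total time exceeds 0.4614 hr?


W ~ Exponential(μ−λ) for M/M/1.
μ − λ = 5.05 − 1.71 = 3.3400
P(W > t) = e^{−(μ−λ)t} = e^{−1.5411} = 0.214151

Final: 0.214151


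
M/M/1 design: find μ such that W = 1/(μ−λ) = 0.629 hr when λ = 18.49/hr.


W = 1/(μ−λ) ⇒ μ − λ = 1/W = 1/0.629 = 1.5898
μ = λ + 1/W = 18.49 + 1.5898 = 20.0798 per hr

Final: 20.0798 /hr


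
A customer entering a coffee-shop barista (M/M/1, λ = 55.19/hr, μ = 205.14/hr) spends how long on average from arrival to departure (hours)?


W = 1/(μ−λ) = 1/(205.14 − 55.19) = 1/149.95 = 0.006669 hr

Final: 0.006669 hr


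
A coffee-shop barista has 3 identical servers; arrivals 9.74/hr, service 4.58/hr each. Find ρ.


ρ = λ/(cμ) = 9.74/(3·4.58) = 9.74/13.74 = 0.7089

Final: 0.7089


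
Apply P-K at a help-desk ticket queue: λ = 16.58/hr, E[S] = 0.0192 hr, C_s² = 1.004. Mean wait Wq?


ρ = λ·E[S] = 16.58·0.0192 = 0.3183
E[S²] = E[S]²(1+C_s²) = 0.0192²·(1+1.004) = 0.0007388
Wq = λ·E[S²]/(2(1−ρ)) = 16.58·0.0007388/(2·0.6817) = 0.008984 hr

Final: 0.008984 hr


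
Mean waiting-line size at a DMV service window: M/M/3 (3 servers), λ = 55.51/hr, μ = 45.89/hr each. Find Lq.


a = λ/μ = 1.2096; ρ = a/3 = 0.4032
P₀ = 0.291076
Lq = P₀·a^c·ρ / (c!·(1−ρ)²) = 0.291076·1.76994·0.4032/(6·0.35616)
= 0.09721

Final: 0.09721


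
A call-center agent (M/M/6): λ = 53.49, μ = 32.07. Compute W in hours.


a = 1.6679; ρ = 0.2780; P₀ = 0.188549
Lq = P₀·a^c·ρ/(c!(1−ρ)²) = 0.003007
Wq = Lq/λ = 0.003007/53.49 = 0.00005621 hr
W = Wq + 1/μ = 0.00005621 + 0.03118 = 0.03124 hr

Final: 0.03124 hr


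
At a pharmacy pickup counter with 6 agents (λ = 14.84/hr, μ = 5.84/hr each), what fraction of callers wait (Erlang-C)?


a = λ/μ = 2.5411; ρ = a/6 = 0.4235
P₀ = 0.078289 (from M/M/c formula)
C(c,a) = [a^c/(c!(1−ρ))]·P₀ = [269.23178/(720·0.5765)]·0.078289
= 0.64864·0.078289 = 0.050781

Final: 0.050781


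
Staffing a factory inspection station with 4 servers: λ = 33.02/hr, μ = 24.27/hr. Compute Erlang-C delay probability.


a = λ/μ = 1.3605; ρ = a/4 = 0.3401
P₀ = 0.254964 (from M/M/c formula)
C(c,a) = [a^c/(c!(1−ρ))]·P₀ = [3.42633/(24·0.6599)]·0.254964
= 0.21635·0.254964 = 0.055162

Final: 0.055162


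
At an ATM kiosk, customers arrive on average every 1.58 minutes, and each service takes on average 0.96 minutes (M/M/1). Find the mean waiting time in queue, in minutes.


λ = 60/1.58 = 37.9747 /hr
μ = 60/0.96 = 62.5000 /hr
ρ = λ/μ = 37.9747/62.5000 = 0.6076
Wq = ρ/(μ−λ) = 0.6076/(62.5000−37.9747) = 0.02477 hr
In minutes: 0.02477·60 = 1.486 min

Final: 1.486 min


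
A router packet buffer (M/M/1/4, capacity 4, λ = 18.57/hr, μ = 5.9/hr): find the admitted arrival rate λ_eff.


ρ = 3.1475; P_K = (1−ρ)ρ^4/(1−ρ^5) = 0.684499
λ_eff = λ(1 − P_K) = 18.57·(1 − 0.684499) = 18.57·0.315501 = 5.8588 /hr

Final: 5.8588 /hr


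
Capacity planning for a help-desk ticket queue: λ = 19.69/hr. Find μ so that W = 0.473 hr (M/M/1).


W = 1/(μ−λ) ⇒ μ − λ = 1/W = 1/0.473 = 2.1142
μ = λ + 1/W = 19.69 + 2.1142 = 21.8042 per hr

Final: 21.8042 /hr


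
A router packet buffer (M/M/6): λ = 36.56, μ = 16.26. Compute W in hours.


a = 2.2485; ρ = 0.3747; P₀ = 0.105244
Lq = P₀·a^c·ρ/(c!(1−ρ)²) = 0.01811
Wq = Lq/λ = 0.01811/36.56 = 0.0004952 hr
W = Wq + 1/μ = 0.0004952 + 0.06150 = 0.06200 hr

Final: 0.06200 hr


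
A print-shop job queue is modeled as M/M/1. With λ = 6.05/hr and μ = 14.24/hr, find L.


ρ = λ/μ = 6.05/14.24 = 0.4249
L = ρ/(1−ρ) = 0.4249/(1 − 0.4249) = 0.4249/0.5751 = 0.7387

Final: 0.7387


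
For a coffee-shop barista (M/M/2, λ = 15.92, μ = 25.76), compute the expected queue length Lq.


a = λ/μ = 0.6180; ρ = a/2 = 0.3090
P₀ = 0.527877
Lq = P₀·a^c·ρ / (c!·(1−ρ)²) = 0.527877·0.38194·0.3090/(2·0.47747)
= 0.06524

Final: 0.06524


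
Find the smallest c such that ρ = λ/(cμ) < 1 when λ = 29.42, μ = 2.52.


Stability requires cμ > λ ⇔ c > λ/μ.
λ/μ = 29.42/2.52 = 11.6746
Minimum integer c = ⌊11.6746⌋ + 1 = 12
Check: 12·2.52 = 30.24 > 29.42, while 11·2.52 = 27.72 ≤ 29.42

Final: 12 servers


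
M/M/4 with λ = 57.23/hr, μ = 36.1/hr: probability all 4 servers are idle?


a = λ/μ = 57.23/36.1 = 1.5853; ρ = a/c = 0.3963
Σ_{k=0}^{3} a^k/k! (terms k=0..3) = 1.00000 + 1.58532 + 1.25662 + 0.66405 = 4.50598
Tail: a^4/(4!(1−ρ)) = 6.31635/(24·0.6037) = 0.43597
P₀ = 1/(4.50598 + 0.43597) = 1/4.94195 = 0.202349

Final: 0.202349


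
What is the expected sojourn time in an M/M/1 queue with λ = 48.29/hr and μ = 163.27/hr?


W = 1/(μ−λ) = 1/(163.27 − 48.29) = 1/114.98 = 0.008697 hr

Final: 0.008697 hr


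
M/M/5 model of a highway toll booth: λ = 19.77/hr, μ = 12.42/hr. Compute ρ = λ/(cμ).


ρ = λ/(cμ) = 19.77/(5·12.42) = 19.77/62.10 = 0.3184

Final: 0.3184


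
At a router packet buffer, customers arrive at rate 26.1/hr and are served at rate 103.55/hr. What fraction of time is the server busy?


ρ = λ/μ = 26.1/103.55 = 0.2521

Final: 0.2521


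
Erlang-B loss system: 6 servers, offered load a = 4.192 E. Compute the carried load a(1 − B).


B(6,4.192) = 0.131197 (Erlang-B)
Carried load = a(1 − B) = 4.192·(1 − 0.131197) = 4.192·0.868803 = 3.6420 E

Final: 3.6420 Erlangs


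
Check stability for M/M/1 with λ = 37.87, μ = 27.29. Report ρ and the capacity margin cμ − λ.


Total capacity cμ = 1·27.29 = 27.29/hr
ρ = λ/(cμ) = 37.87/27.29 = 1.3877
Stable ⇔ ρ < 1: NO
Spare capacity = cμ − λ = 27.29 − 37.87 = -10.58/hr

Final: ρ = 1.3877; unstable; margin = -10.58/hr


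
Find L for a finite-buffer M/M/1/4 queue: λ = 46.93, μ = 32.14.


ρ = 46.93/32.14 = 1.4602
L = ρ[1 − (K+1)ρ^K + Kρ^(K+1)] / [(1−ρ)(1−ρ^(K+1))]
Numerator: 1.4602·(1 − 5·4.545888 + 4·6.637788) = 7.040543
Denominator: (-0.4602)·(-5.637788) = 2.594365
L = 7.040543/2.594365 = 2.7138

Final: 2.7138


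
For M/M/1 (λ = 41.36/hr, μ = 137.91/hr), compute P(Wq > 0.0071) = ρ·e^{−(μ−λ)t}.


ρ = 41.36/137.91 = 0.2999
P(Wq > t) = ρ·e^{−(μ−λ)t} = 0.2999·e^{−0.6855}
= 0.2999·0.503836 = 0.151103

Final: 0.151103


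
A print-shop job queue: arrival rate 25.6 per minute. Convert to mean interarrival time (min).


Mean interarrival time = 1/λ = 1/25.6 minute = 0.03906 minute
In minutes: 0.03906 × 1 = 0.03906 min

Final: 0.03906 min


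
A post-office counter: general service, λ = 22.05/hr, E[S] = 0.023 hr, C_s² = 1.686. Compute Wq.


ρ = λ·E[S] = 22.05·0.023 = 0.5071
E[S²] = E[S]²(1+C_s²) = 0.023²·(1+1.686) = 0.001421
Wq = λ·E[S²]/(2(1−ρ)) = 22.05·0.001421/(2·0.4929) = 0.03179 hr

Final: 0.03179 hr


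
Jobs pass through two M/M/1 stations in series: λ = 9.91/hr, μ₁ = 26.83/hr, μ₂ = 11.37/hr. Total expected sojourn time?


Each node sees arrival rate λ = 9.91/hr (tandem ⇒ throughput preserved).
W₁ = 1/(μ₁−λ) = 1/(26.83−9.91) = 0.05910 hr
W₂ = 1/(μ₂−λ) = 1/(11.37−9.91) = 0.68493 hr
W_total = W₁ + W₂ = 0.05910 + 0.68493 = 0.74403 hr

Final: 0.74403 hr


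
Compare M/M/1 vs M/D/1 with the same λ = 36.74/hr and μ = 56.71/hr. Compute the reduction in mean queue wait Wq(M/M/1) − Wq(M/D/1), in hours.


ρ = 36.74/56.71 = 0.6479
Wq(M/M/1) = ρ/(μ−λ) = 0.6479/19.97 = 0.03244 hr
Wq(M/D/1) = ρ/(2(μ−λ)) = 0.01622 hr
Savings = 0.03244 − 0.01622 = 0.01622 hr

Final: 0.01622 hr


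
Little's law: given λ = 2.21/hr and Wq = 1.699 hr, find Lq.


Lq = λWq = 2.21·1.699 = 3.7548

Final: 3.7548


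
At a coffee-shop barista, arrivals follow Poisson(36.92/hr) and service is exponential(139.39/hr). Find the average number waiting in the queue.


ρ = 36.92/139.39 = 0.2649
Lq = ρ²/(1−ρ) = 0.07016/0.7351 = 0.09543

Final: 0.09543


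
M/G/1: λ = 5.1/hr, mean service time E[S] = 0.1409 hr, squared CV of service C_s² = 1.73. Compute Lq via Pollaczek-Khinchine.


ρ = λ·E[S] = 5.1·0.1409 = 0.7186
Lq = ρ²(1+C_s²)/(2(1−ρ)) = 0.5164·(1+1.73)/(2·0.2814)
= 0.5164·2.7300/0.5628 = 2.50470

Final: 2.50470


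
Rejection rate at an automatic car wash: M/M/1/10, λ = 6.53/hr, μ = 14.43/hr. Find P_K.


ρ = λ/μ = 6.53/14.43 = 0.4525
P_K = (1−ρ)ρ^K/(1−ρ^(K+1)) = (0.5475·0.0003601)/(1 − 0.0001630)
= 0.0001972/0.999837 = 0.0001972

Final: 0.0001972


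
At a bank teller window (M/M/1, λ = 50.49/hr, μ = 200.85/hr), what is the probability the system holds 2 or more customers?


ρ = 50.49/200.85 = 0.2514
P(N ≥ n) = ρ^n = 0.2514^2 = 0.063193

Final: 0.063193


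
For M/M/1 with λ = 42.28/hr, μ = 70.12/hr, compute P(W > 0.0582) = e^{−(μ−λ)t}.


W ~ Exponential(μ−λ) for M/M/1.
μ − λ = 70.12 − 42.28 = 27.8400
P(W > t) = e^{−(μ−λ)t} = e^{−1.6203} = 0.197842

Final: 0.197842


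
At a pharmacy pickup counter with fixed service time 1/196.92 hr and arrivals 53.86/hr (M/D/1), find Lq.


ρ = 53.86/196.92 = 0.2735
M/D/1: Lq = ρ²/(2(1−ρ)) = 0.07481/(2·0.7265) = 0.05149

Final: 0.05149


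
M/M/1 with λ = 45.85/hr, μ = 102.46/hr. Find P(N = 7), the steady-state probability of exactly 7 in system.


ρ = 45.85/102.46 = 0.4475
P_n = (1−ρ)·ρ^n = (1 − 0.4475)·0.4475^7 = 0.5525·0.003593 = 0.001985

Final: 0.001985


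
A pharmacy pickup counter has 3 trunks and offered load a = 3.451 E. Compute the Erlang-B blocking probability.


B(c,a) = (a^c/c!) / Σ_{k=0}^{c} a^k/k!
a^3/3! = 6.849890
Σ terms (k=0..3): 1.00000 + 3.45100 + 5.95470 + 6.84989 = 17.255591
B = 6.849890/17.255591 = 0.396966

Final: 0.396966


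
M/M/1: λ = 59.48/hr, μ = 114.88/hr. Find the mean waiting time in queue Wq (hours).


ρ = 59.48/114.88 = 0.5178
Wq = ρ/(μ−λ) = 0.5178/(114.88 − 59.48) = 0.5178/55.40 = 0.009346 hr

Final: 0.009346 hr


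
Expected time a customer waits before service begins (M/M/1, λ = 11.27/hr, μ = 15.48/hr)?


ρ = 11.27/15.48 = 0.7280
Wq = ρ/(μ−λ) = 0.7280/(15.48 − 11.27) = 0.7280/4.21 = 0.1729 hr

Final: 0.1729 hr


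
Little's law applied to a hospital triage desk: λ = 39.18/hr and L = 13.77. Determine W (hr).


W = L/λ = 13.77/39.18 = 0.3515 hr

Final: 0.3515 hr


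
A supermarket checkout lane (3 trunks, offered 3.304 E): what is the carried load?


B(3,3.304) = 0.381101 (Erlang-B)
Carried load = a(1 − B) = 3.304·(1 − 0.381101) = 3.304·0.618899 = 2.0448 E

Final: 2.0448 Erlangs


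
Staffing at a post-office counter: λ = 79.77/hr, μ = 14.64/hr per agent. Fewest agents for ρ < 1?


Stability requires cμ > λ ⇔ c > λ/μ.
λ/μ = 79.77/14.64 = 5.4488
Minimum integer c = ⌊5.4488⌋ + 1 = 6
Check: 6·14.64 = 87.84 > 79.77, while 5·14.64 = 73.20 ≤ 79.77

Final: 6 servers


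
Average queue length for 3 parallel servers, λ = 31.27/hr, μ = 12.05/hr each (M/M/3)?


a = λ/μ = 2.5950; ρ = a/3 = 0.8650
P₀ = 0.035042
Lq = P₀·a^c·ρ / (c!·(1−ρ)²) = 0.035042·17.47521·0.8650/(6·0.01822)
= 4.84453

Final: 4.84453


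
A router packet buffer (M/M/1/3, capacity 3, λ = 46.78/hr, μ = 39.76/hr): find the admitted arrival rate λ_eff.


ρ = 1.1766; P_K = (1−ρ)ρ^3/(1−ρ^4) = 0.313842
λ_eff = λ(1 − P_K) = 46.78·(1 − 0.313842) = 46.78·0.686158 = 32.0985 /hr

Final: 32.0985 /hr


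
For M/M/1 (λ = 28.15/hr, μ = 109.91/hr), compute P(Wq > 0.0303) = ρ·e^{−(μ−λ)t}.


ρ = 28.15/109.91 = 0.2561
P(Wq > t) = ρ·e^{−(μ−λ)t} = 0.2561·e^{−2.4773}
= 0.2561·0.083967 = 0.021506

Final: 0.021506


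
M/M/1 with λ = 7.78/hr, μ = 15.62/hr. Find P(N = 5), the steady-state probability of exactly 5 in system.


ρ = 7.78/15.62 = 0.4981
P_n = (1−ρ)·ρ^n = (1 − 0.4981)·0.4981^5 = 0.5019·0.030654 = 0.015386

Final: 0.015386


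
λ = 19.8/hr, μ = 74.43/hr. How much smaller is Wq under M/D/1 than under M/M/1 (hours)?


ρ = 19.8/74.43 = 0.2660
Wq(M/M/1) = ρ/(μ−λ) = 0.2660/54.63 = 0.004870 hr
Wq(M/D/1) = ρ/(2(μ−λ)) = 0.002435 hr
Savings = 0.004870 − 0.002435 = 0.002435 hr

Final: 0.002435 hr


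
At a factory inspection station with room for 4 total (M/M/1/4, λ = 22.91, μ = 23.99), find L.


ρ = 22.91/23.99 = 0.9550
L = ρ[1 − (K+1)ρ^K + Kρ^(K+1)] / [(1−ρ)(1−ρ^(K+1))]
Numerator: 0.9550·(1 − 5·0.831724 + 4·0.794281) = 0.017670
Denominator: (0.04502)·(0.205719) = 0.009261
L = 0.017670/0.009261 = 1.9080

Final: 1.9080


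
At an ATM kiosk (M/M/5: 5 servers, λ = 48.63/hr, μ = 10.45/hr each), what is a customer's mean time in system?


a = 4.6536; ρ = 0.9307; P₀ = 0.003171
Lq = P₀·a^c·ρ/(c!(1−ρ)²) = 11.18347
Wq = Lq/λ = 11.18347/48.63 = 0.22997 hr
W = Wq + 1/μ = 0.22997 + 0.09569 = 0.32566 hr

Final: 0.32566 hr


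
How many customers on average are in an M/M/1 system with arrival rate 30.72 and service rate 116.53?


ρ = λ/μ = 30.72/116.53 = 0.2636
L = ρ/(1−ρ) = 0.2636/(1 − 0.2636) = 0.2636/0.7364 = 0.3580

Final: 0.3580


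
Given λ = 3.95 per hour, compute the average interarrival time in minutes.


Mean interarrival time = 1/λ = 1/3.95 hour = 0.25316 hour
In minutes: 0.25316 × 60 = 15.1899 min

Final: 15.1899 min


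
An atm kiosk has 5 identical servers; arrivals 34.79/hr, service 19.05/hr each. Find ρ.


ρ = λ/(cμ) = 34.79/(5·19.05) = 34.79/95.25 = 0.3652

Final: 0.3652


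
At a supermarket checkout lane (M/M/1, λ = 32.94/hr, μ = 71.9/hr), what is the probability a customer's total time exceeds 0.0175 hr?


W ~ Exponential(μ−λ) for M/M/1.
μ − λ = 71.9 − 32.94 = 38.9600
P(W > t) = e^{−(μ−λ)t} = e^{−0.6818} = 0.505706

Final: 0.505706


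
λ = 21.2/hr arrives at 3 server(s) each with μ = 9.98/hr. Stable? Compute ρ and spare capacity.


Total capacity cμ = 3·9.98 = 29.94/hr
ρ = λ/(cμ) = 21.2/29.94 = 0.7081
Stable ⇔ ρ < 1: YES
Spare capacity = cμ − λ = 29.94 − 21.2 = 8.74/hr

Final: ρ = 0.7081; stable; margin = 8.74/hr


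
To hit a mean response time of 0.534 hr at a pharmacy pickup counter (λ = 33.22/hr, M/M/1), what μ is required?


W = 1/(μ−λ) ⇒ μ − λ = 1/W = 1/0.534 = 1.8727
μ = λ + 1/W = 33.22 + 1.8727 = 35.0927 per hr

Final: 35.0927 /hr


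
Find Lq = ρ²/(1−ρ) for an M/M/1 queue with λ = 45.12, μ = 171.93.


ρ = 45.12/171.93 = 0.2624
Lq = ρ²/(1−ρ) = 0.06887/0.7376 = 0.09338

Final: 0.09338


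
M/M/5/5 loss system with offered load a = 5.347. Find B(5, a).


B(c,a) = (a^c/c!) / Σ_{k=0}^{c} a^k/k!
a^5/5! = 36.422493
Σ terms (k=0..5): 1.00000 + 5.34700 + 14.29520 + 25.47882 + 34.05881 + 36.42249 = 116.602329
B = 36.422493/116.602329 = 0.312365

Final: 0.312365


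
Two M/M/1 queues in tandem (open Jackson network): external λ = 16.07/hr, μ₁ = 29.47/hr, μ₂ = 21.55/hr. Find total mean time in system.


Each node sees arrival rate λ = 16.07/hr (tandem ⇒ throughput preserved).
W₁ = 1/(μ₁−λ) = 1/(29.47−16.07) = 0.07463 hr
W₂ = 1/(μ₂−λ) = 1/(21.55−16.07) = 0.18248 hr
W_total = W₁ + W₂ = 0.07463 + 0.18248 = 0.25711 hr

Final: 0.25711 hr


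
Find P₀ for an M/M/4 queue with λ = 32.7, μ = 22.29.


a = λ/μ = 32.7/22.29 = 1.4670; ρ = a/c = 0.3668
Σ_{k=0}^{3} a^k/k! (terms k=0..3) = 1.00000 + 1.46703 + 1.07608 + 0.52621 = 4.06932
Tail: a^4/(4!(1−ρ)) = 4.63181/(24·0.6332) = 0.30477
P₀ = 1/(4.06932 + 0.30477) = 1/4.37409 = 0.228619

Final: 0.228619


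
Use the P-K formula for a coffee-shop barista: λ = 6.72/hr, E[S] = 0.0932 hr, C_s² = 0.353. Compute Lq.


ρ = λ·E[S] = 6.72·0.0932 = 0.6263
Lq = ρ²(1+C_s²)/(2(1−ρ)) = 0.3923·(1+0.353)/(2·0.3737)
= 0.3923·1.3530/0.7474 = 0.71010

Final: 0.71010


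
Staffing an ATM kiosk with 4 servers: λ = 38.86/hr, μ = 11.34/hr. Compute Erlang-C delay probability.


a = λ/μ = 3.4268; ρ = a/4 = 0.8567
P₀ = 0.017513 (from M/M/c formula)
C(c,a) = [a^c/(c!(1−ρ))]·P₀ = [137.89832/(24·0.1433)]·0.017513
= 40.09659·0.017513 = 0.702196

Final: 0.702196


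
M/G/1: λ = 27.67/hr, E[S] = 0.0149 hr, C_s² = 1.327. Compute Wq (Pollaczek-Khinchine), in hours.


ρ = λ·E[S] = 27.67·0.0149 = 0.4123
E[S²] = E[S]²(1+C_s²) = 0.0149²·(1+1.327) = 0.0005166
Wq = λ·E[S²]/(2(1−ρ)) = 27.67·0.0005166/(2·0.5877) = 0.01216 hr

Final: 0.01216 hr


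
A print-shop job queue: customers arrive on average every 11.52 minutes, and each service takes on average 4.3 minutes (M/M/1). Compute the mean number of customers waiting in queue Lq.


λ = 60/11.52 = 5.2083 /hr
μ = 60/4.3 = 13.9535 /hr
ρ = λ/μ = 5.2083/13.9535 = 0.3733
Lq = ρ²/(1−ρ) = 0.1393/0.6267 = 0.2223

Final: 0.2223


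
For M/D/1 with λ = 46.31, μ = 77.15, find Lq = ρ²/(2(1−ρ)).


ρ = 46.31/77.15 = 0.6003
M/D/1: Lq = ρ²/(2(1−ρ)) = 0.3603/(2·0.3997) = 0.45068

Final: 0.45068


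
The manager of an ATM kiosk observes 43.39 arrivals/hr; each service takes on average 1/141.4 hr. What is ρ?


ρ = λ/μ = 43.39/141.4 = 0.3069

Final: 0.3069


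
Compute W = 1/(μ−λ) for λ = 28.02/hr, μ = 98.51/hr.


W = 1/(μ−λ) = 1/(98.51 − 28.02) = 1/70.49 = 0.01419 hr

Final: 0.01419 hr


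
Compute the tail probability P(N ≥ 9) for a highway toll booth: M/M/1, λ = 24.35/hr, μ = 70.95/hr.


ρ = 24.35/70.95 = 0.3432
P(N ≥ n) = ρ^n = 0.3432^9 = 0.00006606

Final: 0.00006606


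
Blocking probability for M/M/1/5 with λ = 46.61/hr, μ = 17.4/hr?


ρ = λ/μ = 46.61/17.4 = 2.6787
P_K = (1−ρ)ρ^K/(1−ρ^(K+1)) = (-1.6787·137.926995)/(1 − 369.469955)
= -231.542961/-368.469955 = 0.628390

Final: 0.628390


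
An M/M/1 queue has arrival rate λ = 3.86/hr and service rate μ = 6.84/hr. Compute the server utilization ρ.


ρ = λ/μ = 3.86/6.84 = 0.5643

Final: 0.5643


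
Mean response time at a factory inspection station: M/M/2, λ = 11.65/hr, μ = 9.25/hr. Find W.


a = 1.2595; ρ = 0.6297; P₀ = 0.227197
Lq = P₀·a^c·ρ/(c!(1−ρ)²) = 0.82767
Wq = Lq/λ = 0.82767/11.65 = 0.07104 hr
W = Wq + 1/μ = 0.07104 + 0.10811 = 0.17915 hr

Final: 0.17915 hr


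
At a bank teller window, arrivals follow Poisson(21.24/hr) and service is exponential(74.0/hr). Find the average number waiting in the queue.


ρ = 21.24/74.0 = 0.2870
Lq = ρ²/(1−ρ) = 0.08238/0.7130 = 0.1156

Final: 0.1156


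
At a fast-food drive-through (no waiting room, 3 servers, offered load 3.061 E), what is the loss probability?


B(c,a) = (a^c/c!) / Σ_{k=0}^{c} a^k/k!
a^3/3! = 4.780119
Σ terms (k=0..3): 1.00000 + 3.06100 + 4.68486 + 4.78012 = 13.525980
B = 4.780119/13.525980 = 0.353403

Final: 0.353403


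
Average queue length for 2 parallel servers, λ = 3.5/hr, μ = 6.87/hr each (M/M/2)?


a = λ/μ = 0.5095; ρ = a/2 = 0.2547
P₀ = 0.593968
Lq = P₀·a^c·ρ / (c!·(1−ρ)²) = 0.593968·0.25955·0.2547/(2·0.55543)
= 0.03535

Final: 0.03535


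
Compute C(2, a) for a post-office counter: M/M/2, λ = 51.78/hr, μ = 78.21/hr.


a = λ/μ = 0.6621; ρ = a/2 = 0.3310
P₀ = 0.502594 (from M/M/c formula)
C(c,a) = [a^c/(c!(1−ρ))]·P₀ = [0.43833/(2·0.6690)]·0.502594
= 0.32762·0.502594 = 0.164657

Final: 0.164657


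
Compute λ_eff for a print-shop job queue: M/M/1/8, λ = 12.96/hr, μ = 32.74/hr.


ρ = 0.3958; P_K = (1−ρ)ρ^8/(1−ρ^9) = 0.0003643
λ_eff = λ(1 − P_K) = 12.96·(1 − 0.0003643) = 12.96·0.999636 = 12.9553 /hr

Final: 12.9553 /hr


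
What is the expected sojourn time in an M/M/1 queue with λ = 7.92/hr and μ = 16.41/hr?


W = 1/(μ−λ) = 1/(16.41 − 7.92) = 1/8.49 = 0.1178 hr

Final: 0.1178 hr


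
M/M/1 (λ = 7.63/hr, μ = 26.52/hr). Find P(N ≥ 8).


ρ = 7.63/26.52 = 0.2877
P(N ≥ n) = ρ^n = 0.2877^8 = 0.00004695

Final: 0.00004695


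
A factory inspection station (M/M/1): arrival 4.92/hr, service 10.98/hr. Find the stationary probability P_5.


ρ = 4.92/10.98 = 0.4481
P_n = (1−ρ)·ρ^n = (1 − 0.4481)·0.4481^5 = 0.5519·0.018064 = 0.009970

Final: 0.009970


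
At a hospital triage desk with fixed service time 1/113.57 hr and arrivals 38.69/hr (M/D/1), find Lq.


ρ = 38.69/113.57 = 0.3407
M/D/1: Lq = ρ²/(2(1−ρ)) = 0.1161/(2·0.6593) = 0.08801

Final: 0.08801


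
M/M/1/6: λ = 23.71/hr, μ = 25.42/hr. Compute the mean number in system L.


ρ = 23.71/25.42 = 0.9327
L = ρ[1 − (K+1)ρ^K + Kρ^(K+1)] / [(1−ρ)(1−ρ^(K+1))]
Numerator: 0.9327·(1 − 7·0.658470 + 6·0.614175) = 0.070662
Denominator: (0.06727)·(0.385825) = 0.025954
L = 0.070662/0.025954 = 2.7226

Final: 2.7226
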